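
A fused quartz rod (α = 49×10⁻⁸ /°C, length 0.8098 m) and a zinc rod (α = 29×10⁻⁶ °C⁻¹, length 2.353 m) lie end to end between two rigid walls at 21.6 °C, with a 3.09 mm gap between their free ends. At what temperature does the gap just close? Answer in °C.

Gap closes when ΔL₁ + ΔL₂ = 3.09 mm = 3.09×10⁻³ m
(α₁L₁ + α₂L₂)ΔT = g
α₁L₁ + α₂L₂ = 49×10⁻⁸×0.8098 + 29×10⁻⁶×2.353 = 6.8633802×10⁻⁵ m/K
ΔT = 3.09×10⁻³ / 6.8633802×10⁻⁵ = 45.022 K
T = 21.6 + 45.022 = 66.622 °C

T = 66.6 °C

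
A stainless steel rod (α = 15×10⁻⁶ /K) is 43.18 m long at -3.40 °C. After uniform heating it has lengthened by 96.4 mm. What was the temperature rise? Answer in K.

ΔT = 149 K

ΔL = αL₀ΔT ⇒ ΔT = ΔL / (αL₀)
ΔT = 96.4×10⁻³ m / (15×10⁻⁶ × 43.18 m) = 148.83 K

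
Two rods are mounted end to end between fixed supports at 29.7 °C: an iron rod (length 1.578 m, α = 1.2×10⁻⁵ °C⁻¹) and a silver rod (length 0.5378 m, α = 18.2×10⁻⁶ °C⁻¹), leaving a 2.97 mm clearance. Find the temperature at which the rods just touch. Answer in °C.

Gap closes when ΔL₁ + ΔL₂ = 2.97 mm = 2.97×10⁻³ m
(α₁L₁ + α₂L₂)ΔT = g
α₁L₁ + α₂L₂ = 1.2×10⁻⁵×1.578 + 18.2×10⁻⁶×0.5378 = 2.872396×10⁻⁵ m/K
ΔT = 2.97×10⁻³ / 2.872396×10⁻⁵ = 103.40 K
T = 29.7 + 103.40 = 133.10 °C

T = 133 °C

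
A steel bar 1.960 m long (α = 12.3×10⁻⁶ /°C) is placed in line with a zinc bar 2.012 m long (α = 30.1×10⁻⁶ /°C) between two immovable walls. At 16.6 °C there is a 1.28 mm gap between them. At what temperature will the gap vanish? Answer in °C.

α₁L₁ = 2.4108×10⁻⁵ m/K, α₂L₂ = 6.05612×10⁻⁵ m/K → total 8.46692×10⁻⁵ m/K
ΔT = g/(α₁L₁+α₂L₂) = 1.28×10⁻³ / 8.46692×10⁻⁵ = 15.118 K
T = 16.6 + 15.118 = 31.718 °C

T = 31.7 °C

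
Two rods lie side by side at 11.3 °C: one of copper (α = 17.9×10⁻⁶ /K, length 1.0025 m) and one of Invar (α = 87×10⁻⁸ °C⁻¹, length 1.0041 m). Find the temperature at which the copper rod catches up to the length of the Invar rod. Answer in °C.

Equal length when α₁L₁ΔT − α₂L₂ΔT = L₂ − L₁ = 1.60×10⁻³ m
α₁L₁ = 1.794475×10⁻⁵, α₂L₂ = 8.73567×10⁻⁷ → Δ(αL) = 1.7071183×10⁻⁵ m/K
ΔT = 1.60×10⁻³ / 1.7071183×10⁻⁵ = 93.725 K, so T = 11.3 + 93.725 = 105.025 °C

T = 105.0 °C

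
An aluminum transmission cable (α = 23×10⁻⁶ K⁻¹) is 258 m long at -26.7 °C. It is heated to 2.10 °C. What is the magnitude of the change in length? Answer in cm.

ΔL = 17.1 cm

|ΔT| = |2.10 − (-26.7)| = 28.80 K
ΔL = αL₀ΔT = (23×10⁻⁶)(258)(28.80) = 1.71×10⁻¹ m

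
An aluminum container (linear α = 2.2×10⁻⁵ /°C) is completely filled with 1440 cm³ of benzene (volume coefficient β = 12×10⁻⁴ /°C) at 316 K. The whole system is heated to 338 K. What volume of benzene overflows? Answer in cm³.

35.9 cm³

The container also expands: β_container ≈ 3α = 6.6×10⁻⁵ /K
Net overflow = V₀(β_liq − 3α_cont)ΔT
β − 3α = 1.20×10⁻³ − 6.6×10⁻⁵ = 1.134×10⁻³ /K; ΔT = 22 K
ΔV = 1440 × 1.134×10⁻³ × 22 = 35.9 cm³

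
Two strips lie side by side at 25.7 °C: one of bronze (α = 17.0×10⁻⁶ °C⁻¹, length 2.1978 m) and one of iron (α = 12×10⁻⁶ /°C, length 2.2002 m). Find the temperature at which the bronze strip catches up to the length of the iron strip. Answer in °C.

Equal length when α₁L₁ΔT − α₂L₂ΔT = L₂ − L₁ = 2.40×10⁻³ m
α₁L₁ = 3.73626×10⁻⁵, α₂L₂ = 2.64024×10⁻⁵ → Δ(αL) = 1.09602×10⁻⁵ m/K
ΔT = 2.40×10⁻³ / 1.09602×10⁻⁵ = 218.974 K, so T = 25.7 + 218.974 = 244.674 °C

T = 244.7 °C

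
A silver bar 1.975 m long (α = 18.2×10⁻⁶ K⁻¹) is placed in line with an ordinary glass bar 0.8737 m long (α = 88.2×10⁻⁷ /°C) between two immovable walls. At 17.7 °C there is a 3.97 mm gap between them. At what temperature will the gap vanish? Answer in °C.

T = 109 °C

Gap closes when ΔL₁ + ΔL₂ = 3.97 mm = 3.97×10⁻³ m
(α₁L₁ + α₂L₂)ΔT = g
α₁L₁ + α₂L₂ = 18.2×10⁻⁶×1.975 + 88.2×10⁻⁷×0.8737 = 4.3651034×10⁻⁵ m/K
ΔT = 3.97×10⁻³ / 4.3651034×10⁻⁵ = 90.95 K
T = 17.7 + 90.95 = 108.65 °C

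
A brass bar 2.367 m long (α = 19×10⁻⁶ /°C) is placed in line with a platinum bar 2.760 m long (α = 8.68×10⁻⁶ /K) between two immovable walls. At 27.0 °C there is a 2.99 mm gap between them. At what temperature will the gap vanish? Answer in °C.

T = 70.4 °C

Gap closes when ΔL₁ + ΔL₂ = 2.99 mm = 2.99×10⁻³ m
(α₁L₁ + α₂L₂)ΔT = g
α₁L₁ + α₂L₂ = 19×10⁻⁶×2.367 + 8.68×10⁻⁶×2.760 = 6.89298×10⁻⁵ m/K
ΔT = 2.99×10⁻³ / 6.89298×10⁻⁵ = 43.377 K
T = 27.0 + 43.377 = 70.377 °C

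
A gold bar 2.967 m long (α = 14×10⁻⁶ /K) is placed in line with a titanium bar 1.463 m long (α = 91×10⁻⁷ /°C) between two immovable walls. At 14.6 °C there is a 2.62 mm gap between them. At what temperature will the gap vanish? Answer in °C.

Gap closes when ΔL₁ + ΔL₂ = 2.62 mm = 2.62×10⁻³ m
(α₁L₁ + α₂L₂)ΔT = g
α₁L₁ + α₂L₂ = 14×10⁻⁶×2.967 + 91×10⁻⁷×1.463 = 5.48513×10⁻⁵ m/K
ΔT = 2.62×10⁻³ / 5.48513×10⁻⁵ = 47.766 K
T = 14.6 + 47.766 = 62.366 °C

T = 62.4 °C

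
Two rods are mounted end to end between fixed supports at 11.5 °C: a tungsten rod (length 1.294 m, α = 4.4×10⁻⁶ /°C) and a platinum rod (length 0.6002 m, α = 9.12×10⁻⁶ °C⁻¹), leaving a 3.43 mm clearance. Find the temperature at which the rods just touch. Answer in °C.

T = 319 °C

Gap closes when ΔL₁ + ΔL₂ = 3.43 mm = 3.43×10⁻³ m
(α₁L₁ + α₂L₂)ΔT = g
α₁L₁ + α₂L₂ = 4.4×10⁻⁶×1.294 + 9.12×10⁻⁶×0.6002 = 1.1167424×10⁻⁵ m/K
ΔT = 3.43×10⁻³ / 1.1167424×10⁻⁵ = 307.14 K
T = 11.5 + 307.14 = 318.64 °C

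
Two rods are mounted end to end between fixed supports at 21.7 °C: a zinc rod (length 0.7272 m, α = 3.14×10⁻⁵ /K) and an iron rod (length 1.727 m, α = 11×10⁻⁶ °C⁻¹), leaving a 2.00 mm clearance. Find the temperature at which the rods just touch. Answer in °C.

T = 69.5 °C

α₁L₁ = 2.283408×10⁻⁵ m/K, α₂L₂ = 1.8997×10⁻⁵ m/K → total 4.183108×10⁻⁵ m/K
ΔT = g/(α₁L₁+α₂L₂) = 2.00×10⁻³ / 4.183108×10⁻⁵ = 47.811 K
T = 21.7 + 47.811 = 69.511 °C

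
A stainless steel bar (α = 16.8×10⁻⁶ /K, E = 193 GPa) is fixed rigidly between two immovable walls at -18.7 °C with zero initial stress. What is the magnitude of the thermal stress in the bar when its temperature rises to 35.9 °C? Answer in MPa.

σ = 177 MPa

Fully constrained: the free strain ε = αΔT is blocked, so σ = Eε = EαΔT.
|ΔT| = 54.6 K
σ = 193×10⁹ × 16.8×10⁻⁶ × 54.6 = 1.77×10⁸ Pa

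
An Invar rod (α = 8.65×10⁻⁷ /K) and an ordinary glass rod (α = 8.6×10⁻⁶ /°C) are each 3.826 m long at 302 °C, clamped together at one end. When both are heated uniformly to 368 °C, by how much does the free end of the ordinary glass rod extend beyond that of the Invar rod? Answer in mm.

ΔT = 66 K
Invar: ΔL = 8.65×10⁻⁷ × 3.826 m × 66 = 2.1843×10⁻⁴ m = 0.21843 mm
ordinary glass: ΔL = 8.6×10⁻⁶ × 3.826 m × 66 = 2.1716×10⁻³ m = 2.1716 mm
difference = 2.1716 − 0.21843 = 1.95317 mm

1.95 mm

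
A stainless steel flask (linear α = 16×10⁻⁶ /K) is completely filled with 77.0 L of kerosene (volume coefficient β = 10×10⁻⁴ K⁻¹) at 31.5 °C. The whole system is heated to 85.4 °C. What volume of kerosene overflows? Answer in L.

3.95 L

The flask also expands: β_container ≈ 3α = 4.8×10⁻⁵ /K
Net overflow = V₀(β_liq − 3α_cont)ΔT
β − 3α = 1.00×10⁻³ − 4.8×10⁻⁵ = 9.52×10⁻⁴ /K; ΔT = 53.9 K
ΔV = 77.0 × 9.52×10⁻⁴ × 53.9 = 3.95 L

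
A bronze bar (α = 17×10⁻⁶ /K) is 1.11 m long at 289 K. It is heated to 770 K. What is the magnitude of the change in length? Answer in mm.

ΔL = 9.08 mm

|ΔT| = |770 − 289| = 481 K
ΔL = αL₀ΔT = (17×10⁻⁶)(1.11)(481) = 9.08×10⁻³ m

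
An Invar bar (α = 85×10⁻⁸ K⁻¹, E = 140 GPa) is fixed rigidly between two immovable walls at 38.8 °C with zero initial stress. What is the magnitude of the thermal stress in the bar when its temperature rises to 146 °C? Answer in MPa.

σ = 12.8 MPa

Fully constrained: the free strain ε = αΔT is blocked, so σ = Eε = EαΔT.
|ΔT| = 107.2 K
σ = 140×10⁹ × 85×10⁻⁸ × 107.2 = 1.28×10⁷ Pa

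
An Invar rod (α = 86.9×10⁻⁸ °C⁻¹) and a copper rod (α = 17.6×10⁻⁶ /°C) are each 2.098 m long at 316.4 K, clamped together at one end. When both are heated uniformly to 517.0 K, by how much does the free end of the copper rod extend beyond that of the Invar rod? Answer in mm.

ΔT = 200.6 K
Invar: ΔL = 86.9×10⁻⁸ × 2.098 m × 200.6 = 3.6573×10⁻⁴ m = 0.36573 mm
copper: ΔL = 17.6×10⁻⁶ × 2.098 m × 200.6 = 7.4071×10⁻³ m = 7.4071 mm
difference = 7.4071 − 0.36573 = 7.04137 mm

7.04 mm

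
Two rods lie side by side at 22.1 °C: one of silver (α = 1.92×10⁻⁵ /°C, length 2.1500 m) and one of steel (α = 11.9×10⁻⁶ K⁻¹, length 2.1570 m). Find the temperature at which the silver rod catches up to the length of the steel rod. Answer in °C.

T = 470.5 °C

Equal length when α₁L₁ΔT − α₂L₂ΔT = L₂ − L₁ = 7.00×10⁻³ m
α₁L₁ = 4.128×10⁻⁵, α₂L₂ = 2.56683×10⁻⁵ → Δ(αL) = 1.56117×10⁻⁵ m/K
ΔT = 7.00×10⁻³ / 1.56117×10⁻⁵ = 448.382 K, so T = 22.1 + 448.382 = 470.482 °C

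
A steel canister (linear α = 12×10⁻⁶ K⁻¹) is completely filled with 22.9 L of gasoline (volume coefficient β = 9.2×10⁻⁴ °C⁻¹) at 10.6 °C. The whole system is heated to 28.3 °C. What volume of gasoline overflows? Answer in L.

0.358 L

The canister also expands: β_container ≈ 3α = 3.6×10⁻⁵ /K
Net overflow = V₀(β_liq − 3α_cont)ΔT
β − 3α = 9.20×10⁻⁴ − 3.6×10⁻⁵ = 8.84×10⁻⁴ /K; ΔT = 17.7 K
ΔV = 22.9 × 8.84×10⁻⁴ × 17.7 = 0.358 L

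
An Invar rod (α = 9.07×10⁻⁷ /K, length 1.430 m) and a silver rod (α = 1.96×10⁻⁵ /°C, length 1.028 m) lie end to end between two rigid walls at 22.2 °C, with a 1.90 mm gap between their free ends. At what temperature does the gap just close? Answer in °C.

T = 111 °C

Gap closes when ΔL₁ + ΔL₂ = 1.90 mm = 1.90×10⁻³ m
(α₁L₁ + α₂L₂)ΔT = g
α₁L₁ + α₂L₂ = 9.07×10⁻⁷×1.430 + 1.96×10⁻⁵×1.028 = 2.144581×10⁻⁵ m/K
ΔT = 1.90×10⁻³ / 2.144581×10⁻⁵ = 88.60 K
T = 22.2 + 88.60 = 110.80 °C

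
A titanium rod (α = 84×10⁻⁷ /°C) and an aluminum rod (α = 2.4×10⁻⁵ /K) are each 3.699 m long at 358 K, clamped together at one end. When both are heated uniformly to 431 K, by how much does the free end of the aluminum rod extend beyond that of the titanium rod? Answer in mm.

4.21 mm

ΔT = 73 K
titanium: ΔL = 84×10⁻⁷ × 3.699 m × 73 = 2.2682×10⁻³ m = 2.2682 mm
aluminum: ΔL = 2.4×10⁻⁵ × 3.699 m × 73 = 6.4806×10⁻³ m = 6.4806 mm
difference = 6.4806 − 2.2682 = 4.2124 mm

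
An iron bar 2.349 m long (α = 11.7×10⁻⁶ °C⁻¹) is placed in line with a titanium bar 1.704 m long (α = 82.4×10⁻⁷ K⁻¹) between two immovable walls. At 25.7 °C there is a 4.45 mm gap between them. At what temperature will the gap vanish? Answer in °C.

T = 133 °C

Gap closes when ΔL₁ + ΔL₂ = 4.45 mm = 4.45×10⁻³ m
(α₁L₁ + α₂L₂)ΔT = g
α₁L₁ + α₂L₂ = 11.7×10⁻⁶×2.349 + 82.4×10⁻⁷×1.704 = 4.152426×10⁻⁵ m/K
ΔT = 4.45×10⁻³ / 4.152426×10⁻⁵ = 107.17 K
T = 25.7 + 107.17 = 132.87 °C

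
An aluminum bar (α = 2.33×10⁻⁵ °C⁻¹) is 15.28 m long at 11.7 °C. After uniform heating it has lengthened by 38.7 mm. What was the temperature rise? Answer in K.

ΔL = αL₀ΔT ⇒ ΔT = ΔL / (αL₀)
ΔT = 38.7×10⁻³ m / (2.33×10⁻⁵ × 15.28 m) = 108.70 K

ΔT = 109 K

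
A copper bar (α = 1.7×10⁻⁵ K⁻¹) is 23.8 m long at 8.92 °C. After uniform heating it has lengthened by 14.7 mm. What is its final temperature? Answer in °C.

ΔL = αL₀ΔT ⇒ ΔT = ΔL / (αL₀)
ΔT = 14.7×10⁻³ m / (1.7×10⁻⁵ × 23.8 m) = 36.332 K
T = 8.92 + 36.332 = 45.252 °C

T = 45.3 °C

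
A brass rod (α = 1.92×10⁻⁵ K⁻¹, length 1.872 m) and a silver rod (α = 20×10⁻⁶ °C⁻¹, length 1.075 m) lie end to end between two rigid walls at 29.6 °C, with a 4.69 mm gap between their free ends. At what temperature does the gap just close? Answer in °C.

α₁L₁ = 3.59424×10⁻⁵ m/K, α₂L₂ = 2.150×10⁻⁵ m/K → total 5.74424×10⁻⁵ m/K
ΔT = g/(α₁L₁+α₂L₂) = 4.69×10⁻³ / 5.74424×10⁻⁵ = 81.65 K
T = 29.6 + 81.65 = 111.25 °C

T = 111 °C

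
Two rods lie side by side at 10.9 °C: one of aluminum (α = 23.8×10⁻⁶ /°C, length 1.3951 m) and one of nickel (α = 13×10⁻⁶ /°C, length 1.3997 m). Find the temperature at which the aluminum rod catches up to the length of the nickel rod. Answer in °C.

T = 317.4 °C

Equal length when α₁L₁ΔT − α₂L₂ΔT = L₂ − L₁ = 4.60×10⁻³ m
α₁L₁ = 3.320338×10⁻⁵, α₂L₂ = 1.81961×10⁻⁵ → Δ(αL) = 1.500728×10⁻⁵ m/K
ΔT = 4.60×10⁻³ / 1.500728×10⁻⁵ = 306.518 K, so T = 10.9 + 306.518 = 317.418 °C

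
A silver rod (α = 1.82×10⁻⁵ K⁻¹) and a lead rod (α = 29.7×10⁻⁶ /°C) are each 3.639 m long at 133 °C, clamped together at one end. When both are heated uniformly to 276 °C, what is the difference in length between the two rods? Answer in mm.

ΔT = 143 K
silver: ΔL = 1.82×10⁻⁵ × 3.639 m × 143 = 9.4709×10⁻³ m = 9.4709 mm
lead: ΔL = 29.7×10⁻⁶ × 3.639 m × 143 = 1.5455×10⁻² m = 15.455 mm
difference = 15.455 − 9.4709 = 5.9841 mm

5.98 mm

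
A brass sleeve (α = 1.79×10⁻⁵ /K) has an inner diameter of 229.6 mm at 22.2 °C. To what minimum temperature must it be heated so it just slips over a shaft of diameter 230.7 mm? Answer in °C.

T = 290 °C

Required Δd = 230.7 − 229.6 = 1.1 mm
Δd = αd₀ΔT ⇒ ΔT = Δd/(αd₀) = 1.1 / (1.79×10⁻⁵ × 229.6) = 267.65 K
T_min = 22.2 + 267.65 = 289.85 °C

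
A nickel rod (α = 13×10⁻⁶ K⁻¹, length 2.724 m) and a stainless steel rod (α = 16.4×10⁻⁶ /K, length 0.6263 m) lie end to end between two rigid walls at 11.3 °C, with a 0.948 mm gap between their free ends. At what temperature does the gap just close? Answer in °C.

T = 32.1 °C

Gap closes when ΔL₁ + ΔL₂ = 0.948 mm = 9.48×10⁻⁴ m
(α₁L₁ + α₂L₂)ΔT = g
α₁L₁ + α₂L₂ = 13×10⁻⁶×2.724 + 16.4×10⁻⁶×0.6263 = 4.568332×10⁻⁵ m/K
ΔT = 9.48×10⁻⁴ / 4.568332×10⁻⁵ = 20.752 K
T = 11.3 + 20.752 = 32.052 °C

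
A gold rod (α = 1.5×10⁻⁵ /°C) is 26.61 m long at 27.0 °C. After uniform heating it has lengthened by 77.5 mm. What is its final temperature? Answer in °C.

T = 221 °C

ΔL = αL₀ΔT ⇒ ΔT = ΔL / (αL₀)
ΔT = 77.5×10⁻³ m / (1.5×10⁻⁵ × 26.61 m) = 194.16 K
T = 27.0 + 194.16 = 221.16 °C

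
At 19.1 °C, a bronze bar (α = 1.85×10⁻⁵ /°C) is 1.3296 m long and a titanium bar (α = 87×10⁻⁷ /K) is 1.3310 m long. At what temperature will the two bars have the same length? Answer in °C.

L₁(1 + α₁ΔT) = L₂(1 + α₂ΔT) ⇒ ΔT = (L₂ − L₁)/(α₁L₁ − α₂L₂)
L₂ − L₁ = 1.3310 − 1.3296 = 1.40×10⁻³ m
α₁L₁ − α₂L₂ = 1.85×10⁻⁵×1.3296 − 87×10⁻⁷×1.3310 = 1.30179×10⁻⁵ m/K
ΔT = 1.40×10⁻³ / 1.30179×10⁻⁵ = 107.544 K
T = 19.1 + 107.544 = 126.644 °C

T = 126.6 °C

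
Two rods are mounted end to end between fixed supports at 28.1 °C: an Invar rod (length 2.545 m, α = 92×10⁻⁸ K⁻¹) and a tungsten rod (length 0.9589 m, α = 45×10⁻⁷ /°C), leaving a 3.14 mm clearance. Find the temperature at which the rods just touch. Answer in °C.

α₁L₁ = 2.3414×10⁻⁶ m/K, α₂L₂ = 4.31505×10⁻⁶ m/K → total 6.65645×10⁻⁶ m/K
ΔT = g/(α₁L₁+α₂L₂) = 3.14×10⁻³ / 6.65645×10⁻⁶ = 471.72 K
T = 28.1 + 471.72 = 499.82 °C

T = 500 °C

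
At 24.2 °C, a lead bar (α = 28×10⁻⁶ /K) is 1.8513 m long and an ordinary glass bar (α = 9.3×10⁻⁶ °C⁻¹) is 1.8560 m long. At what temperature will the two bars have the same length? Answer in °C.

T = 160.1 °C

Equal length when α₁L₁ΔT − α₂L₂ΔT = L₂ − L₁ = 4.70×10⁻³ m
α₁L₁ = 5.18364×10⁻⁵, α₂L₂ = 1.72608×10⁻⁵ → Δ(αL) = 3.45756×10⁻⁵ m/K
ΔT = 4.70×10⁻³ / 3.45756×10⁻⁵ = 135.934 K, so T = 24.2 + 135.934 = 160.134 °C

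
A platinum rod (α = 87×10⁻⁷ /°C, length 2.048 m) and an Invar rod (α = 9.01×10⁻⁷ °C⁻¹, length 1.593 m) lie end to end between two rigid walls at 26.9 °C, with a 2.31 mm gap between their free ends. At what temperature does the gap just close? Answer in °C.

T = 147 °C

Gap closes when ΔL₁ + ΔL₂ = 2.31 mm = 2.31×10⁻³ m
(α₁L₁ + α₂L₂)ΔT = g
α₁L₁ + α₂L₂ = 87×10⁻⁷×2.048 + 9.01×10⁻⁷×1.593 = 1.9252893×10⁻⁵ m/K
ΔT = 2.31×10⁻³ / 1.9252893×10⁻⁵ = 119.98 K
T = 26.9 + 119.98 = 146.88 °C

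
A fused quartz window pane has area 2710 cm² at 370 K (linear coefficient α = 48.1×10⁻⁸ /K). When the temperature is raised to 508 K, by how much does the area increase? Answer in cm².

ΔA = 0.360 cm²

Area coefficient ≈ 2α; |ΔT| = 138 K
ΔA = 2αA₀ΔT = 2(48.1×10⁻⁸)(2710)(138) = 0.360 cm²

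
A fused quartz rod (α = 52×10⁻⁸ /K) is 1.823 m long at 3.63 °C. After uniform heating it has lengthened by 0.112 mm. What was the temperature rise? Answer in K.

ΔL = αL₀ΔT ⇒ ΔT = ΔL / (αL₀)
ΔT = 0.112×10⁻³ m / (52×10⁻⁸ × 1.823 m) = 118.15 K

ΔT = 118 K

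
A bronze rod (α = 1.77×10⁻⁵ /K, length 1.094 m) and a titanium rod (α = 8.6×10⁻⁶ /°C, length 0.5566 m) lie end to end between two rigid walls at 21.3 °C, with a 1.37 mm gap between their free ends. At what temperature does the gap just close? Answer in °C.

T = 78.0 °C

Gap closes when ΔL₁ + ΔL₂ = 1.37 mm = 1.37×10⁻³ m
(α₁L₁ + α₂L₂)ΔT = g
α₁L₁ + α₂L₂ = 1.77×10⁻⁵×1.094 + 8.6×10⁻⁶×0.5566 = 2.415056×10⁻⁵ m/K
ΔT = 1.37×10⁻³ / 2.415056×10⁻⁵ = 56.727 K
T = 21.3 + 56.727 = 78.027 °C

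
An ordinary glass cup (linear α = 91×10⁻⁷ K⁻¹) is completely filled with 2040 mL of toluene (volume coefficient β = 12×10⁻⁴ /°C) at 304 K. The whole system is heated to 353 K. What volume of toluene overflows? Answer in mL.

The cup also expands: β_container ≈ 3α = 2.73×10⁻⁵ /K
Net overflow = V₀(β_liq − 3α_cont)ΔT
β − 3α = 1.20×10⁻³ − 2.73×10⁻⁵ = 1.1727×10⁻³ /K; ΔT = 49 K
ΔV = 2040 × 1.1727×10⁻³ × 49 = 117 mL

117 mL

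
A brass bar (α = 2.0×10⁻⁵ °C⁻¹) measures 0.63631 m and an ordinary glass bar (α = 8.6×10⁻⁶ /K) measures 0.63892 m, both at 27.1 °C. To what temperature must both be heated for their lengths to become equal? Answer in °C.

L₁(1 + α₁ΔT) = L₂(1 + α₂ΔT) ⇒ ΔT = (L₂ − L₁)/(α₁L₁ − α₂L₂)
L₂ − L₁ = 0.63892 − 0.63631 = 2.61×10⁻³ m
α₁L₁ − α₂L₂ = 2.0×10⁻⁵×0.63631 − 8.6×10⁻⁶×0.63892 = 7.231488×10⁻⁶ m/K
ΔT = 2.61×10⁻³ / 7.231488×10⁻⁶ = 360.922 K
T = 27.1 + 360.922 = 388.022 °C

T = 388.0 °C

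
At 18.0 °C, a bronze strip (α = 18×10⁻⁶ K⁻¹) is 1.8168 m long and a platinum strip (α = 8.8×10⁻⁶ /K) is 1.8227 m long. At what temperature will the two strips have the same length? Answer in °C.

T = 372.1 °C

Equal length when α₁L₁ΔT − α₂L₂ΔT = L₂ − L₁ = 5.90×10⁻³ m
α₁L₁ = 3.27024×10⁻⁵, α₂L₂ = 1.603976×10⁻⁵ → Δ(αL) = 1.666264×10⁻⁵ m/K
ΔT = 5.90×10⁻³ / 1.666264×10⁻⁵ = 354.086 K, so T = 18.0 + 354.086 = 372.086 °C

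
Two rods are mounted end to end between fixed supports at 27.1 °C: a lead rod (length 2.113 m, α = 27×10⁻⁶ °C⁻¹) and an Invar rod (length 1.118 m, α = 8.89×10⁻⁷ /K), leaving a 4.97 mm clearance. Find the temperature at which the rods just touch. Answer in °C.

T = 113 °C

α₁L₁ = 5.7051×10⁻⁵ m/K, α₂L₂ = 9.93902×10⁻⁷ m/K → total 5.8044902×10⁻⁵ m/K
ΔT = g/(α₁L₁+α₂L₂) = 4.97×10⁻³ / 5.8044902×10⁻⁵ = 85.62 K
T = 27.1 + 85.62 = 112.72 °C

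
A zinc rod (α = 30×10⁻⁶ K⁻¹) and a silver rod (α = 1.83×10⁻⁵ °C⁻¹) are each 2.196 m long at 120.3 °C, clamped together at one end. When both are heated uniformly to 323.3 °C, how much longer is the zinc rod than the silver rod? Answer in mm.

ΔT = 203.0 K
zinc: ΔL = 30×10⁻⁶ × 2.196 m × 203.0 = 1.3374×10⁻² m = 13.374 mm
silver: ΔL = 1.83×10⁻⁵ × 2.196 m × 203.0 = 8.1579×10⁻³ m = 8.1579 mm
difference = 13.374 − 8.1579 = 5.2161 mm

5.22 mm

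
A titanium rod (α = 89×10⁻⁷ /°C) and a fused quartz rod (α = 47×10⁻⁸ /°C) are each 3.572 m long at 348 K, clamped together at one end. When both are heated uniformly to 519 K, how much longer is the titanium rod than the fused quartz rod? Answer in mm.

5.15 mm

ΔT = 171 K
titanium: ΔL = 89×10⁻⁷ × 3.572 m × 171 = 5.4362×10⁻³ m = 5.4362 mm
fused quartz: ΔL = 47×10⁻⁸ × 3.572 m × 171 = 2.8708×10⁻⁴ m = 0.28708 mm
difference = 5.4362 − 0.28708 = 5.14912 mm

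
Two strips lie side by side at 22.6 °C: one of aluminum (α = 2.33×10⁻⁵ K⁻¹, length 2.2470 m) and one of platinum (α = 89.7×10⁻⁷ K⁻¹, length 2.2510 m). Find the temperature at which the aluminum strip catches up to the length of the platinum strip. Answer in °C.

L₁(1 + α₁ΔT) = L₂(1 + α₂ΔT) ⇒ ΔT = (L₂ − L₁)/(α₁L₁ − α₂L₂)
L₂ − L₁ = 2.2510 − 2.2470 = 4.00×10⁻³ m
α₁L₁ − α₂L₂ = 2.33×10⁻⁵×2.2470 − 89.7×10⁻⁷×2.2510 = 3.216363×10⁻⁵ m/K
ΔT = 4.00×10⁻³ / 3.216363×10⁻⁵ = 124.364 K
T = 22.6 + 124.364 = 146.964 °C

T = 147.0 °C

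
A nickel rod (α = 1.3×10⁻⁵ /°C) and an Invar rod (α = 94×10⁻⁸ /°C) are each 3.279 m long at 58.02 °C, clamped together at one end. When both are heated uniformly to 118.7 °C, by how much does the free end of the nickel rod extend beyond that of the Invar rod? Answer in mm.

2.40 mm

ΔT = 60.68 K
nickel: ΔL = 1.3×10⁻⁵ × 3.279 m × 60.68 = 2.5866×10⁻³ m = 2.5866 mm
Invar: ΔL = 94×10⁻⁸ × 3.279 m × 60.68 = 1.8703×10⁻⁴ m = 0.18703 mm
difference = 2.5866 − 0.18703 = 2.39957 mm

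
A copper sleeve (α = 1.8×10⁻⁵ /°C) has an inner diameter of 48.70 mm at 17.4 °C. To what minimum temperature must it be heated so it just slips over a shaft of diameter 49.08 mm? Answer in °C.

T = 451 °C

Required Δd = 49.08 − 48.70 = 0.38 mm
Δd = αd₀ΔT ⇒ ΔT = Δd/(αd₀) = 0.38 / (1.8×10⁻⁵ × 48.70) = 433.49 K
T_min = 17.4 + 433.49 = 450.89 °C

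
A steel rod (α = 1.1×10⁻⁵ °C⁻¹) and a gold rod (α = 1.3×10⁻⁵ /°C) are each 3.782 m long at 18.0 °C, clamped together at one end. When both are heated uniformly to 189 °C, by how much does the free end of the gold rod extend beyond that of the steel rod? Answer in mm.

ΔT = 171.0 K
steel: ΔL = 1.1×10⁻⁵ × 3.782 m × 171.0 = 7.1139×10⁻³ m = 7.1139 mm
gold: ΔL = 1.3×10⁻⁵ × 3.782 m × 171.0 = 8.4074×10⁻³ m = 8.4074 mm
difference = 8.4074 − 7.1139 = 1.2935 mm

1.29 mm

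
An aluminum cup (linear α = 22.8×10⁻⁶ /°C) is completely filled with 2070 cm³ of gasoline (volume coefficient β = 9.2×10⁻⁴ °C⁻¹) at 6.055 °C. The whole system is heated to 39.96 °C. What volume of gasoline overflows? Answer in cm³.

59.8 cm³

The cup also expands: β_container ≈ 3α = 6.84×10⁻⁵ /K
Net overflow = V₀(β_liq − 3α_cont)ΔT
β − 3α = 9.20×10⁻⁴ − 6.84×10⁻⁵ = 8.516×10⁻⁴ /K; ΔT = 33.905 K
ΔV = 2070 × 8.516×10⁻⁴ × 33.905 = 59.8 cm³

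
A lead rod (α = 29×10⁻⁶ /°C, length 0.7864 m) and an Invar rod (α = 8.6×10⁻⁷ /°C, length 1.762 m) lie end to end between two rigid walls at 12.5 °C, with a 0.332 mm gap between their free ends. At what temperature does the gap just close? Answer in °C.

Gap closes when ΔL₁ + ΔL₂ = 0.332 mm = 3.32×10⁻⁴ m
(α₁L₁ + α₂L₂)ΔT = g
α₁L₁ + α₂L₂ = 29×10⁻⁶×0.7864 + 8.6×10⁻⁷×1.762 = 2.432092×10⁻⁵ m/K
ΔT = 3.32×10⁻⁴ / 2.432092×10⁻⁵ = 13.651 K
T = 12.5 + 13.651 = 26.151 °C

T = 26.2 °C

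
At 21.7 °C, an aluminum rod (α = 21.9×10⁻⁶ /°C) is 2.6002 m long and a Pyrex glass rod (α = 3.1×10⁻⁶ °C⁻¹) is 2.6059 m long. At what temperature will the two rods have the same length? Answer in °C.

Equal length when α₁L₁ΔT − α₂L₂ΔT = L₂ − L₁ = 5.70×10⁻³ m
α₁L₁ = 5.694438×10⁻⁵, α₂L₂ = 8.07829×10⁻⁶ → Δ(αL) = 4.886609×10⁻⁵ m/K
ΔT = 5.70×10⁻³ / 4.886609×10⁻⁵ = 116.645 K, so T = 21.7 + 116.645 = 138.345 °C

T = 138.3 °C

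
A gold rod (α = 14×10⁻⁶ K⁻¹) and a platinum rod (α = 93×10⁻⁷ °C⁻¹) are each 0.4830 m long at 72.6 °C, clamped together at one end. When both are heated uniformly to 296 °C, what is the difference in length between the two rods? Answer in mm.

ΔT = 223.4 K
gold: ΔL = 14×10⁻⁶ × 0.4830 m × 223.4 = 1.5106×10⁻³ m = 1.5106 mm
platinum: ΔL = 93×10⁻⁷ × 0.4830 m × 223.4 = 1.0035×10⁻³ m = 1.0035 mm
difference = 1.5106 − 1.0035 = 0.5071 mm

0.507 mm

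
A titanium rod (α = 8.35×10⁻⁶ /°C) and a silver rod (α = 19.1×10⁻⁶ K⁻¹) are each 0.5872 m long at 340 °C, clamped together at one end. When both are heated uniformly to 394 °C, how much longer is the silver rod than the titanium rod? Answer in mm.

ΔT = 54 K
titanium: ΔL = 8.35×10⁻⁶ × 0.5872 m × 54 = 2.6477×10⁻⁴ m = 0.26477 mm
silver: ΔL = 19.1×10⁻⁶ × 0.5872 m × 54 = 6.0564×10⁻⁴ m = 0.60564 mm
difference = 0.60564 − 0.26477 = 0.34087 mm

0.341 mm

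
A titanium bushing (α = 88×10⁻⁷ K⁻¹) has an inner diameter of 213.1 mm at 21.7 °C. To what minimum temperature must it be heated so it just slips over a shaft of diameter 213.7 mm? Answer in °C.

T = 342 °C

Required Δd = 213.7 − 213.1 = 0.6 mm
Δd = αd₀ΔT ⇒ ΔT = Δd/(αd₀) = 0.6 / (88×10⁻⁷ × 213.1) = 319.95 K
T_min = 21.7 + 319.95 = 341.65 °C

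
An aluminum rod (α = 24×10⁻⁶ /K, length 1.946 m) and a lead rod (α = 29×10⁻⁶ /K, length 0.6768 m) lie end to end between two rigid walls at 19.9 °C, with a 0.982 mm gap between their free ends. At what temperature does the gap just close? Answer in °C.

α₁L₁ = 4.6704×10⁻⁵ m/K, α₂L₂ = 1.96272×10⁻⁵ m/K → total 6.63312×10⁻⁵ m/K
ΔT = g/(α₁L₁+α₂L₂) = 9.82×10⁻⁴ / 6.63312×10⁻⁵ = 14.804 K
T = 19.9 + 14.804 = 34.704 °C

T = 34.7 °C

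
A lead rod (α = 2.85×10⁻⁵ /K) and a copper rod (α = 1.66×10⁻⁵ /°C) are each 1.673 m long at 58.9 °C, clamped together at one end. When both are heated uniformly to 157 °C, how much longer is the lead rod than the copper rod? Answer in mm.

1.95 mm

ΔT = 98.1 K
lead: ΔL = 2.85×10⁻⁵ × 1.673 m × 98.1 = 4.6775×10⁻³ m = 4.6775 mm
copper: ΔL = 1.66×10⁻⁵ × 1.673 m × 98.1 = 2.7244×10⁻³ m = 2.7244 mm
difference = 4.6775 − 2.7244 = 1.9531 mm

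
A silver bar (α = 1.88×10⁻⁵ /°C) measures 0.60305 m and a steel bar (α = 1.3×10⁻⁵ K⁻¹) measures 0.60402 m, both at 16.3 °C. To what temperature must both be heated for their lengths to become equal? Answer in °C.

T = 294.6 °C

Equal length when α₁L₁ΔT − α₂L₂ΔT = L₂ − L₁ = 9.70×10⁻⁴ m
α₁L₁ = 1.133734×10⁻⁵, α₂L₂ = 7.85226×10⁻⁶ → Δ(αL) = 3.48508×10⁻⁶ m/K
ΔT = 9.70×10⁻⁴ / 3.48508×10⁻⁶ = 278.329 K, so T = 16.3 + 278.329 = 294.629 °C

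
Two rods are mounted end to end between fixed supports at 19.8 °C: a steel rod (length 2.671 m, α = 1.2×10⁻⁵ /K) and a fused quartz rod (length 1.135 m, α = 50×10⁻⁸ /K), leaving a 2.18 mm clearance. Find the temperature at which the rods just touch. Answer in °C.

α₁L₁ = 3.2052×10⁻⁵ m/K, α₂L₂ = 5.675×10⁻⁷ m/K → total 3.26195×10⁻⁵ m/K
ΔT = g/(α₁L₁+α₂L₂) = 2.18×10⁻³ / 3.26195×10⁻⁵ = 66.831 K
T = 19.8 + 66.831 = 86.631 °C

T = 86.6 °C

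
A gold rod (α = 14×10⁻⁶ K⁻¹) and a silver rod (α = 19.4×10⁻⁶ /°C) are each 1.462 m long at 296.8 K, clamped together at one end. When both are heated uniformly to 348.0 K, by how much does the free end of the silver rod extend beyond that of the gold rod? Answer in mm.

0.404 mm

ΔT = 51.2 K
gold: ΔL = 14×10⁻⁶ × 1.462 m × 51.2 = 1.0480×10⁻³ m = 1.0480 mm
silver: ΔL = 19.4×10⁻⁶ × 1.462 m × 51.2 = 1.4522×10⁻³ m = 1.4522 mm
difference = 1.4522 − 1.0480 = 0.4042 mm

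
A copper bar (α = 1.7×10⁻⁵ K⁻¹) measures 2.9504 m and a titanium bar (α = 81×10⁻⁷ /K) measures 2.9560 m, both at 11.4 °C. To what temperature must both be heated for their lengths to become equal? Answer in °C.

T = 225.0 °C

Equal length when α₁L₁ΔT − α₂L₂ΔT = L₂ − L₁ = 5.60×10⁻³ m
α₁L₁ = 5.01568×10⁻⁵, α₂L₂ = 2.39436×10⁻⁵ → Δ(αL) = 2.62132×10⁻⁵ m/K
ΔT = 5.60×10⁻³ / 2.62132×10⁻⁵ = 213.633 K, so T = 11.4 + 213.633 = 225.033 °C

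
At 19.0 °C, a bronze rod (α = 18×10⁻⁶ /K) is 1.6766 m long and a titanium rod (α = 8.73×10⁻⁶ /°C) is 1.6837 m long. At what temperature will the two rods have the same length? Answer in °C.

T = 477.7 °C

L₁(1 + α₁ΔT) = L₂(1 + α₂ΔT) ⇒ ΔT = (L₂ − L₁)/(α₁L₁ − α₂L₂)
L₂ − L₁ = 1.6837 − 1.6766 = 7.10×10⁻³ m
α₁L₁ − α₂L₂ = 18×10⁻⁶×1.6766 − 8.73×10⁻⁶×1.6837 = 1.5480099×10⁻⁵ m/K
ΔT = 7.10×10⁻³ / 1.5480099×10⁻⁵ = 458.653 K
T = 19.0 + 458.653 = 477.653 °C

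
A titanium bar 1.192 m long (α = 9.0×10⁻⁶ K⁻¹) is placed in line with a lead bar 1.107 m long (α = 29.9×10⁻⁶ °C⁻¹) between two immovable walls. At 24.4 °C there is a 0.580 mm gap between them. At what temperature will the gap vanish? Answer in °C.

T = 37.6 °C

Gap closes when ΔL₁ + ΔL₂ = 0.580 mm = 5.80×10⁻⁴ m
(α₁L₁ + α₂L₂)ΔT = g
α₁L₁ + α₂L₂ = 9.0×10⁻⁶×1.192 + 29.9×10⁻⁶×1.107 = 4.38273×10⁻⁵ m/K
ΔT = 5.80×10⁻⁴ / 4.38273×10⁻⁵ = 13.234 K
T = 24.4 + 13.234 = 37.634 °C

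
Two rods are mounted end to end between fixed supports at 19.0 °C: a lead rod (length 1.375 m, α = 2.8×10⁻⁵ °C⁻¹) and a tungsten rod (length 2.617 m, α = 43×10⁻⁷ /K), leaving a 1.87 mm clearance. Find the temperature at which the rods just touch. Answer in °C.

T = 56.6 °C

α₁L₁ = 3.850×10⁻⁵ m/K, α₂L₂ = 1.12531×10⁻⁵ m/K → total 4.97531×10⁻⁵ m/K
ΔT = g/(α₁L₁+α₂L₂) = 1.87×10⁻³ / 4.97531×10⁻⁵ = 37.586 K
T = 19.0 + 37.586 = 56.586 °C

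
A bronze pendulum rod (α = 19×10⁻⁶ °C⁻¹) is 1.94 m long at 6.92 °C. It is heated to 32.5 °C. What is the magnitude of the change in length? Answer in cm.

ΔL = 0.0943 cm

|ΔT| = |32.5 − 6.92| = 25.58 K
ΔL = αL₀ΔT = (19×10⁻⁶)(1.94)(25.58) = 9.43×10⁻⁴ m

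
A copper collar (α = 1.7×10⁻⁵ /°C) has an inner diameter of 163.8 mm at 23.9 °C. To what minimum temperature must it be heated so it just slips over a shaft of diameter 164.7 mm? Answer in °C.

T = 347 °C

Required Δd = 164.7 − 163.8 = 0.9 mm
Δd = αd₀ΔT ⇒ ΔT = Δd/(αd₀) = 0.9 / (1.7×10⁻⁵ × 163.8) = 323.21 K
T_min = 23.9 + 323.21 = 347.11 °C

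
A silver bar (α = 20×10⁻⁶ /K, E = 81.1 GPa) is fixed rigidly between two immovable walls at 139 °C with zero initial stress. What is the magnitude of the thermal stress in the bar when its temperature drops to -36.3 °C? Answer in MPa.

σ = 284 MPa

Fully constrained: the free strain ε = αΔT is blocked, so σ = Eε = EαΔT.
|ΔT| = 175.3 K
σ = 81.1×10⁹ × 20×10⁻⁶ × 175.3 = 2.84×10⁸ Pa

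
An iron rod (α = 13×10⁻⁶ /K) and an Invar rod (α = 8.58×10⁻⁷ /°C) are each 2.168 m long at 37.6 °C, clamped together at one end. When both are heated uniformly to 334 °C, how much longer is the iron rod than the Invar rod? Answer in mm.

7.80 mm

ΔT = 296.4 K
iron: ΔL = 13×10⁻⁶ × 2.168 m × 296.4 = 8.3537×10⁻³ m = 8.3537 mm
Invar: ΔL = 8.58×10⁻⁷ × 2.168 m × 296.4 = 5.5135×10⁻⁴ m = 0.55135 mm
difference = 8.3537 − 0.55135 = 7.80235 mm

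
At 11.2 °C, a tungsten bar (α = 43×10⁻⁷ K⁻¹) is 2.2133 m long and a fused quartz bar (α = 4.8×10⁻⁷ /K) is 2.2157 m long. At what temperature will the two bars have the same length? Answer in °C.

T = 295.1 °C

L₁(1 + α₁ΔT) = L₂(1 + α₂ΔT) ⇒ ΔT = (L₂ − L₁)/(α₁L₁ − α₂L₂)
L₂ − L₁ = 2.2157 − 2.2133 = 2.40×10⁻³ m
α₁L₁ − α₂L₂ = 43×10⁻⁷×2.2133 − 4.8×10⁻⁷×2.2157 = 8.453654×10⁻⁶ m/K
ΔT = 2.40×10⁻³ / 8.453654×10⁻⁶ = 283.901 K
T = 11.2 + 283.901 = 295.101 °C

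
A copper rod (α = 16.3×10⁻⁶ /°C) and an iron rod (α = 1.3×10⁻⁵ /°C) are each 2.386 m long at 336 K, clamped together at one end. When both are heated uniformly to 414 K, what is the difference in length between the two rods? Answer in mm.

0.614 mm

ΔT = 78 K
copper: ΔL = 16.3×10⁻⁶ × 2.386 m × 78 = 3.0336×10⁻³ m = 3.0336 mm
iron: ΔL = 1.3×10⁻⁵ × 2.386 m × 78 = 2.4194×10⁻³ m = 2.4194 mm
difference = 3.0336 − 2.4194 = 0.6142 mm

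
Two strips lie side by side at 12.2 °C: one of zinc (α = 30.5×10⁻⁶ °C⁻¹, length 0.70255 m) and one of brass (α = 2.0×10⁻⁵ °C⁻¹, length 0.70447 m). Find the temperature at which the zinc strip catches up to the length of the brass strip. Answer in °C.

L₁(1 + α₁ΔT) = L₂(1 + α₂ΔT) ⇒ ΔT = (L₂ − L₁)/(α₁L₁ − α₂L₂)
L₂ − L₁ = 0.70447 − 0.70255 = 1.92×10⁻³ m
α₁L₁ − α₂L₂ = 30.5×10⁻⁶×0.70255 − 2.0×10⁻⁵×0.70447 = 7.338375×10⁻⁶ m/K
ΔT = 1.92×10⁻³ / 7.338375×10⁻⁶ = 261.638 K
T = 12.2 + 261.638 = 273.838 °C

T = 273.8 °C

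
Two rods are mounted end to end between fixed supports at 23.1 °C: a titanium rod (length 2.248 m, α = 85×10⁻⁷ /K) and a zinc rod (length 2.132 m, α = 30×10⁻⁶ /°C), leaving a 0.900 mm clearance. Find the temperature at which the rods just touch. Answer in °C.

Gap closes when ΔL₁ + ΔL₂ = 0.900 mm = 9.00×10⁻⁴ m
(α₁L₁ + α₂L₂)ΔT = g
α₁L₁ + α₂L₂ = 85×10⁻⁷×2.248 + 30×10⁻⁶×2.132 = 8.3068×10⁻⁵ m/K
ΔT = 9.00×10⁻⁴ / 8.3068×10⁻⁵ = 10.834 K
T = 23.1 + 10.834 = 33.934 °C

T = 33.9 °C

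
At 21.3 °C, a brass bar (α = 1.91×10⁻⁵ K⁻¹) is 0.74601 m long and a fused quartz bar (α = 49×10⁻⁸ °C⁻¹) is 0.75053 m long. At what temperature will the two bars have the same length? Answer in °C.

Equal length when α₁L₁ΔT − α₂L₂ΔT = L₂ − L₁ = 4.52×10⁻³ m
α₁L₁ = 1.4248791×10⁻⁵, α₂L₂ = 3.677597×10⁻⁷ → Δ(αL) = 1.38810313×10⁻⁵ m/K
ΔT = 4.52×10⁻³ / 1.38810313×10⁻⁵ = 325.624 K, so T = 21.3 + 325.624 = 346.924 °C

T = 346.9 °C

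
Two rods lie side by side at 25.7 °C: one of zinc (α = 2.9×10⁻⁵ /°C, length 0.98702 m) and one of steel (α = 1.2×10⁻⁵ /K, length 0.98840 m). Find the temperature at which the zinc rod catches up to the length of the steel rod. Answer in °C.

L₁(1 + α₁ΔT) = L₂(1 + α₂ΔT) ⇒ ΔT = (L₂ − L₁)/(α₁L₁ − α₂L₂)
L₂ − L₁ = 0.98840 − 0.98702 = 1.38×10⁻³ m
α₁L₁ − α₂L₂ = 2.9×10⁻⁵×0.98702 − 1.2×10⁻⁵×0.98840 = 1.676278×10⁻⁵ m/K
ΔT = 1.38×10⁻³ / 1.676278×10⁻⁵ = 82.325 K
T = 25.7 + 82.325 = 108.025 °C

T = 108.0 °C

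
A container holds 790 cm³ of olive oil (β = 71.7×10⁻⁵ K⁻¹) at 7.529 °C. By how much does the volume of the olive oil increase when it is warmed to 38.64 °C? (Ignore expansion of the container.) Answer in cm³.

ΔV = 17.6 cm³

|ΔT| = |38.64 − 7.529| = 31.111 K
ΔV = βV₀ΔT = (71.7×10⁻⁵)(790)(31.111) = 17.6 cm³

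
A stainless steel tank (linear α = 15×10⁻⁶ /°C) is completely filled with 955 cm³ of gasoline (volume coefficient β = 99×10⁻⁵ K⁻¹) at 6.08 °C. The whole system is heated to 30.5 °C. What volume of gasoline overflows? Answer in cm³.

22.0 cm³

The tank also expands: β_container ≈ 3α = 4.5×10⁻⁵ /K
Net overflow = V₀(β_liq − 3α_cont)ΔT
β − 3α = 9.90×10⁻⁴ − 4.5×10⁻⁵ = 9.45×10⁻⁴ /K; ΔT = 24.42 K
ΔV = 955 × 9.45×10⁻⁴ × 24.42 = 22.0 cm³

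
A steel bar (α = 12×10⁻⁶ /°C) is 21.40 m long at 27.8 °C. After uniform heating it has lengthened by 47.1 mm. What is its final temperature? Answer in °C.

T = 211 °C

ΔL = αL₀ΔT ⇒ ΔT = ΔL / (αL₀)
ΔT = 47.1×10⁻³ m / (12×10⁻⁶ × 21.40 m) = 183.41 K
T = 27.8 + 183.41 = 211.21 °C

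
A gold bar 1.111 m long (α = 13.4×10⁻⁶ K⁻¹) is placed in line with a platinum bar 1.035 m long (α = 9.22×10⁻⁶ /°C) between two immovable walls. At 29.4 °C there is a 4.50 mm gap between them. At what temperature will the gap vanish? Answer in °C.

Gap closes when ΔL₁ + ΔL₂ = 4.50 mm = 4.50×10⁻³ m
(α₁L₁ + α₂L₂)ΔT = g
α₁L₁ + α₂L₂ = 13.4×10⁻⁶×1.111 + 9.22×10⁻⁶×1.035 = 2.44301×10⁻⁵ m/K
ΔT = 4.50×10⁻³ / 2.44301×10⁻⁵ = 184.20 K
T = 29.4 + 184.20 = 213.60 °C

T = 214 °C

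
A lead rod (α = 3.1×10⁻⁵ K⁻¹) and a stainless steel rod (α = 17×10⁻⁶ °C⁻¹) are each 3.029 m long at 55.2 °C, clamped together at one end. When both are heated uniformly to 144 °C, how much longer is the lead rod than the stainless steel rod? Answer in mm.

3.77 mm

ΔT = 88.8 K
lead: ΔL = 3.1×10⁻⁵ × 3.029 m × 88.8 = 8.3382×10⁻³ m = 8.3382 mm
stainless steel: ΔL = 17×10⁻⁶ × 3.029 m × 88.8 = 4.5726×10⁻³ m = 4.5726 mm
difference = 8.3382 − 4.5726 = 3.7656 mm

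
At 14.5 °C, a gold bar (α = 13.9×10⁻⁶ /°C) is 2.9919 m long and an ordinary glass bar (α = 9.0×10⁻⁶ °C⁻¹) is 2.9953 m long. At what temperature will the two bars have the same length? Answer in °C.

T = 246.9 °C

L₁(1 + α₁ΔT) = L₂(1 + α₂ΔT) ⇒ ΔT = (L₂ − L₁)/(α₁L₁ − α₂L₂)
L₂ − L₁ = 2.9953 − 2.9919 = 3.40×10⁻³ m
α₁L₁ − α₂L₂ = 13.9×10⁻⁶×2.9919 − 9.0×10⁻⁶×2.9953 = 1.462971×10⁻⁵ m/K
ΔT = 3.40×10⁻³ / 1.462971×10⁻⁵ = 232.404 K
T = 14.5 + 232.404 = 246.904 °C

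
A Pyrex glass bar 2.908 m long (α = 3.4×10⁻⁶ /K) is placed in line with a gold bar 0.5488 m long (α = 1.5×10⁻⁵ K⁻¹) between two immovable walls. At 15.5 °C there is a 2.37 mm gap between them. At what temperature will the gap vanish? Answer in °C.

T = 146 °C

Gap closes when ΔL₁ + ΔL₂ = 2.37 mm = 2.37×10⁻³ m
(α₁L₁ + α₂L₂)ΔT = g
α₁L₁ + α₂L₂ = 3.4×10⁻⁶×2.908 + 1.5×10⁻⁵×0.5488 = 1.81192×10⁻⁵ m/K
ΔT = 2.37×10⁻³ / 1.81192×10⁻⁵ = 130.80 K
T = 15.5 + 130.80 = 146.30 °C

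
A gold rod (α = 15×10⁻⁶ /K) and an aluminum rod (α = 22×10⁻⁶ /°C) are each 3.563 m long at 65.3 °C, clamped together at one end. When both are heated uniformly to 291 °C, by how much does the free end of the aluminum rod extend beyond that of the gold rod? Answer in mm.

ΔT = 225.7 K
gold: ΔL = 15×10⁻⁶ × 3.563 m × 225.7 = 1.2063×10⁻² m = 12.063 mm
aluminum: ΔL = 22×10⁻⁶ × 3.563 m × 225.7 = 1.7692×10⁻² m = 17.692 mm
difference = 17.692 − 12.063 = 5.629 mm

5.63 mm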